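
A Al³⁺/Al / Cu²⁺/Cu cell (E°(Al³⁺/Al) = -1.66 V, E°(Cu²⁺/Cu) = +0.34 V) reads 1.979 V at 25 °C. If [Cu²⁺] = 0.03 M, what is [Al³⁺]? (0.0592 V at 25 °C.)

From the Nernst equation, log Q = n(E° − E)/0.0592 = 6(2.00 − 1.979)/0.0592 = 2.128, so Q = 134.
With Q = [Al³⁺]^2/[Cu²⁺]^3 and the known concentrations, [Al³⁺]^2 in the numerator gives [Al³⁺] = 0.06 M.

0.06 M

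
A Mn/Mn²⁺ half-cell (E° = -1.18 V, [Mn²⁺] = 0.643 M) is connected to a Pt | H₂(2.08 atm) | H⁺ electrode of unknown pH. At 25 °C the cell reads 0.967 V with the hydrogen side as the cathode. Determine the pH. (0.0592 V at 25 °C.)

pH = 3.53

E°_cell = 1.18 V and n = 2.
log Q = n(E° − E)/0.0592 = 2×(1.18 − 0.967)/0.0592 = 7.196.
With Q = [Mn²⁺]·P(H₂) / [H⁺]^2, solving for [H⁺] gives log[H⁺] = -3.535, so pH = 3.53.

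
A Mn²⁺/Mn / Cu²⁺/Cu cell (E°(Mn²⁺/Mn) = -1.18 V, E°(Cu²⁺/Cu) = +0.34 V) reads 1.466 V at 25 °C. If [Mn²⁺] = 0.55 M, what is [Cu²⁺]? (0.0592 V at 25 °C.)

From the Nernst equation, log Q = n(E° − E)/0.0592 = 2(1.52 − 1.466)/0.0592 = 1.824, so Q = 66.7.
With Q = [Mn²⁺]/[Cu²⁺] and the known concentrations, [Cu²⁺] in the denominator gives [Cu²⁺] = 0.0082 M.

0.0082 M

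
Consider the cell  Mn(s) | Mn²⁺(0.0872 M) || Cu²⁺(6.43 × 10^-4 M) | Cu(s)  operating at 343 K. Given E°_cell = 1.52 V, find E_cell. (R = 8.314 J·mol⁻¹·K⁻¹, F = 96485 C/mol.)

1.45 V

Balancing electrons gives n = 2; the reaction quotient is Q = [Mn²⁺]/[Cu²⁺] = 136.
E = E° − (RT/nF) ln Q = 1.52 − (8.314×343)/(2×96485) × (4.910) = 1.520 − 0.073 = 1.447 V.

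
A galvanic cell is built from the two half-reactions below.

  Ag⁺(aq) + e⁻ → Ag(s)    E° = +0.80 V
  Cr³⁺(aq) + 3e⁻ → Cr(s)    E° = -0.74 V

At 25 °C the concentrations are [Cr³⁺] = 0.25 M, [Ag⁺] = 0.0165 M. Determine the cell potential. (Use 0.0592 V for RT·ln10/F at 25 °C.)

1.45 V

The Ag⁺/Ag couple has the higher reduction potential and acts as the cathode, so E°_cell = +0.80 − (-0.74) = 1.54 V.
Balancing electrons gives n = 3; the reaction quotient is Q = [Cr³⁺]/[Ag⁺]^3 = 5.57 × 10^4.
At 25 °C, E = E° − (0.0592/n) log Q = 1.54 − (0.0592/3)(4.745) = 1.540 − 0.094 = 1.446 V.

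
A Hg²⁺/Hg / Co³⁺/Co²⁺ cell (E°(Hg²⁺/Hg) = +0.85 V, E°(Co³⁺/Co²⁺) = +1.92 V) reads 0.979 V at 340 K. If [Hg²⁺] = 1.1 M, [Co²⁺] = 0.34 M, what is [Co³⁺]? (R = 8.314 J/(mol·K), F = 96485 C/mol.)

0.016 M

From the Nernst equation, ln Q = nF(E° − E)/RT = 2×96485×(1.07 − 0.979)/(8.314×340) = 6.212, so Q = 499.
With Q = [Hg²⁺]·[Co²⁺]^2/[Co³⁺]^2 and the known concentrations, [Co³⁺]^2 in the denominator gives [Co³⁺] = 0.016 M.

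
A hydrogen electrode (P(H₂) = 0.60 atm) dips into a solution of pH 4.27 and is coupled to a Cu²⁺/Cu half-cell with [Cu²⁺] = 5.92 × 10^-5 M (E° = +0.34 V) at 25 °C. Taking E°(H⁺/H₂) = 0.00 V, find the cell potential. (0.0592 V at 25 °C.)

The Cu²⁺/Cu couple is the cathode, so E°_cell = 0.34 V; n = 2.
[H⁺] = 10^(−4.27) = 5.4 × 10^-5 M, and Q = [H⁺]^2 / ([Cu²⁺]·P(H₂)) = 8.12 × 10^-5.
E = E° − (0.0592/2) log Q = 0.34 − (0.0592/2)(-4.090) = 0.461 V.

0.46 V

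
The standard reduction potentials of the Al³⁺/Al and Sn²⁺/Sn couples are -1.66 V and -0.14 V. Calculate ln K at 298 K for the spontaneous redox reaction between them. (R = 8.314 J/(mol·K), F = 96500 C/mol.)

E°_cell = -0.14 − (-1.66) = 1.52 V, with n = 6 electrons transferred.
At equilibrium E = 0, so the Nernst equation gives ln K = nFE°/RT = (6)(96500)(1.52)/((8.314)(298)) = 355.22.

ln K = 355.2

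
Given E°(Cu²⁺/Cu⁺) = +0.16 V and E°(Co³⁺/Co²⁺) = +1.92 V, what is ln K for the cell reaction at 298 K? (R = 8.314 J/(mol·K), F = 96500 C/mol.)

E°_cell = +1.92 − (+0.16) = 1.76 V, with n = 1 electron transferred.
At equilibrium E = 0, so the Nernst equation gives ln K = nFE°/RT = (1)(96500)(1.76)/((8.314)(298)) = 68.55.

ln K = 68.6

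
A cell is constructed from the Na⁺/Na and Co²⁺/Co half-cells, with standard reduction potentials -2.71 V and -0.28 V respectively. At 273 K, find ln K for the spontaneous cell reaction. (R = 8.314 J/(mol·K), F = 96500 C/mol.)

ln K = 206.6

E°_cell = -0.28 − (-2.71) = 2.43 V, with n = 2 electrons transferred.
At equilibrium E = 0, so the Nernst equation gives ln K = nFE°/RT = (2)(96500)(2.43)/((8.314)(273)) = 206.63.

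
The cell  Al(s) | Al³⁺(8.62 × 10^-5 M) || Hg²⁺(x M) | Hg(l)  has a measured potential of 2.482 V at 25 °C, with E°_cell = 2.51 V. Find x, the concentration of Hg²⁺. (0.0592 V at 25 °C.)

From the Nernst equation, log Q = n(E° − E)/0.0592 = 6(2.51 − 2.482)/0.0592 = 2.838, so Q = 688.
With Q = [Al³⁺]^2/[Hg²⁺]^3 and the known concentrations, [Hg²⁺]^3 in the denominator gives [Hg²⁺] = 2.2 × 10^-4 M.

2.2 × 10^-4 M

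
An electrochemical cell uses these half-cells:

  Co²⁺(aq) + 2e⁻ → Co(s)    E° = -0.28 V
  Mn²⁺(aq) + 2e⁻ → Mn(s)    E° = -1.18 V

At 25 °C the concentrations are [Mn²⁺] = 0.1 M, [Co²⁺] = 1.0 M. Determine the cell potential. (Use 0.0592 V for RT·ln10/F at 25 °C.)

The Co²⁺/Co couple has the higher reduction potential and acts as the cathode, so E°_cell = -0.28 − (-1.18) = 0.90 V.
Balancing electrons gives n = 2; the reaction quotient is Q = [Mn²⁺]/[Co²⁺] = 0.100.
At 25 °C, E = E° − (0.0592/n) log Q = 0.90 − (0.0592/2)(-1.000) = 0.900 + 0.030 = 0.930 V.

0.930 V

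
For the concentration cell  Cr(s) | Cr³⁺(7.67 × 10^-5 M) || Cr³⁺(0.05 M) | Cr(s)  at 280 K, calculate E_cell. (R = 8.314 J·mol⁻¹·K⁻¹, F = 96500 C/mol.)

Both half-cells are Cr³⁺/Cr, so E°_cell = 0. The concentrated side is the cathode; the cell reaction moves Cr³⁺ from high to low concentration with n = 3.
Q = [Cr³⁺]_dilute/[Cr³⁺]_conc = 7.67 × 10^-5/0.05 = 0.00153.
E = 0 − (RT/nF) ln Q = −((8.314×280)/(3×96500))(-6.480) = 0.0521 V.

0.052 V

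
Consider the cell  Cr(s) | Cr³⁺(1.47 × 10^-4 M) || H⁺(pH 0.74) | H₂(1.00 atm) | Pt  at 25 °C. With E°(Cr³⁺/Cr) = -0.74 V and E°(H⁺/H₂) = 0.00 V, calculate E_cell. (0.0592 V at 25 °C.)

The hydrogen couple is the cathode, so E°_cell = 0.74 V; n = 6.
[H⁺] = 10^(−0.74) = 0.18 M, and Q = [Cr³⁺]^2·P(H₂)^3 / [H⁺]^6 = 5.95 × 10^-4.
E = E° − (0.0592/6) log Q = 0.74 − (0.0592/6)(-3.225) = 0.772 V.

0.77 V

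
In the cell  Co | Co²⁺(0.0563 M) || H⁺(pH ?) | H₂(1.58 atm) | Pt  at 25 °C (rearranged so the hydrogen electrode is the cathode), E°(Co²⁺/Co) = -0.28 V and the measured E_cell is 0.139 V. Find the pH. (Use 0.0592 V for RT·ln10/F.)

pH = 2.91

E°_cell = 0.28 V and n = 2.
log Q = n(E° − E)/0.0592 = 2×(0.28 − 0.139)/0.0592 = 4.764.
With Q = [Co²⁺]·P(H₂) / [H⁺]^2, solving for [H⁺] gives log[H⁺] = -2.907, so pH = 2.91.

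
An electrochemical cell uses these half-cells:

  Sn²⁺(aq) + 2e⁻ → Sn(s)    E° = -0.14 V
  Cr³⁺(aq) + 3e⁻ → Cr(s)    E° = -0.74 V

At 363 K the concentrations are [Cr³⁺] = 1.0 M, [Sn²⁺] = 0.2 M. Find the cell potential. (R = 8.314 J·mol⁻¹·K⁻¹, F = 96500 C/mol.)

The Sn²⁺/Sn couple has the higher reduction potential and acts as the cathode, so E°_cell = -0.14 − (-0.74) = 0.60 V.
Balancing electrons gives n = 6; the reaction quotient is Q = [Cr³⁺]^2/[Sn²⁺]^3 = 125.
E = E° − (RT/nF) ln Q = 0.60 − (8.314×363)/(6×96500) × (4.828) = 0.600 − 0.025 = 0.575 V.

0.575 V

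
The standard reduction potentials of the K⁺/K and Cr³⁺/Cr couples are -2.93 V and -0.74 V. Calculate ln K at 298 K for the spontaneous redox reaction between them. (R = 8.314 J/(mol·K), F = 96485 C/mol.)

E°_cell = -0.74 − (-2.93) = 2.19 V, with n = 3 electrons transferred.
At equilibrium E = 0, so the Nernst equation gives ln K = nFE°/RT = (3)(96485)(2.19)/((8.314)(298)) = 255.86.

ln K = 255.9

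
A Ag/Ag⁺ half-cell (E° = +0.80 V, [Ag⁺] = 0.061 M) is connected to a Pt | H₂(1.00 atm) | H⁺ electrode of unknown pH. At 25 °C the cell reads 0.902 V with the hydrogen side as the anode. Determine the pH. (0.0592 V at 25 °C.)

E°_cell = 0.80 V and n = 2.
log Q = n(E° − E)/0.0592 = 2×(0.80 − 0.902)/0.0592 = -3.446.
With Q = [H⁺]^2 / ([Ag⁺]^2·P(H₂)), solving for [H⁺] gives log[H⁺] = -2.938, so pH = 2.94.

pH = 2.94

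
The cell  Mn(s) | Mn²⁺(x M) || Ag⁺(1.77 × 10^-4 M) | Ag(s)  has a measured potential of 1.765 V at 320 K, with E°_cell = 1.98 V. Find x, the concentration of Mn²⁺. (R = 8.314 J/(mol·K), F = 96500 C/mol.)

From the Nernst equation, ln Q = nF(E° − E)/RT = 2×96500×(1.98 − 1.765)/(8.314×320) = 15.597, so Q = 5.94 × 10^6.
With Q = [Mn²⁺]/[Ag⁺]^2 and the known concentrations, [Mn²⁺] in the numerator gives [Mn²⁺] = 0.19 M.

0.19 M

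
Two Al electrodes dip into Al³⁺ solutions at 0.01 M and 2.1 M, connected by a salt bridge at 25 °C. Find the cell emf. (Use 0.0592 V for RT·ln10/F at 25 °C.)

Both half-cells are Al³⁺/Al, so E°_cell = 0. The concentrated side is the cathode; the cell reaction moves Al³⁺ from high to low concentration with n = 3.
Q = [Al³⁺]_dilute/[Al³⁺]_conc = 0.01/2.1 = 0.00476.
E = 0 − (0.0592/3) log Q = −(0.0592/3)(-2.322) = 0.0458 V.

0.046 V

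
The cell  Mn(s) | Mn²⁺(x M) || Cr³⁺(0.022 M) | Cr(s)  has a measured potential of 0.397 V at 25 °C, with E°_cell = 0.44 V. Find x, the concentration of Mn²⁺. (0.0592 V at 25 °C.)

From the Nernst equation, log Q = n(E° − E)/0.0592 = 6(0.44 − 0.397)/0.0592 = 4.358, so Q = 2.28 × 10^4.
With Q = [Mn²⁺]^3/[Cr³⁺]^2 and the known concentrations, [Mn²⁺]^3 in the numerator gives [Mn²⁺] = 2.2 M.

2.2 M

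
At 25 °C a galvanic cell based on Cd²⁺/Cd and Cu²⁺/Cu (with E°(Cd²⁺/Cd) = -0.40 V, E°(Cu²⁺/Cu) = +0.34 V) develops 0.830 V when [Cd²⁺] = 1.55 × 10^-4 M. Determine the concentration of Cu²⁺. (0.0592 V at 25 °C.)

0.17 M

From the Nernst equation, log Q = n(E° − E)/0.0592 = 2(0.74 − 0.830)/0.0592 = -3.041, so Q = 9.11 × 10^-4.
With Q = [Cd²⁺]/[Cu²⁺] and the known concentrations, [Cu²⁺] in the denominator gives [Cu²⁺] = 0.17 M.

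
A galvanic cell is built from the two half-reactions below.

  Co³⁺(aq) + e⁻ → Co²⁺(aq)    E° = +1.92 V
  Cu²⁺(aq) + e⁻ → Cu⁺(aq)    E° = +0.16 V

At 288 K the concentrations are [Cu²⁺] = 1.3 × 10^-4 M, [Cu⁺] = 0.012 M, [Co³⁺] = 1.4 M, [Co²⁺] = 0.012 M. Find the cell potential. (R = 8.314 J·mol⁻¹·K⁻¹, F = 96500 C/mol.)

1.99 V

The Co³⁺/Co²⁺ couple has the higher reduction potential and acts as the cathode, so E°_cell = +1.92 − (+0.16) = 1.76 V.
Balancing electrons gives n = 1; the reaction quotient is Q = [Cu²⁺]·[Co²⁺]/([Cu⁺]·[Co³⁺]) = 9.29 × 10^-5.
E = E° − (RT/nF) ln Q = 1.76 − (8.314×288)/(1×96500) × (-9.284) = 1.760 + 0.230 = 1.990 V.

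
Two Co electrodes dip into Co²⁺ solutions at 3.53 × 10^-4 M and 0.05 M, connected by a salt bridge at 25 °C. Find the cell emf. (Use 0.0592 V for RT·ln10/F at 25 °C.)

Both half-cells are Co²⁺/Co, so E°_cell = 0. The concentrated side is the cathode; the cell reaction moves Co²⁺ from high to low concentration with n = 2.
Q = [Co²⁺]_dilute/[Co²⁺]_conc = 3.53 × 10^-4/0.05 = 0.00706.
E = 0 − (0.0592/2) log Q = −(0.0592/2)(-2.151) = 0.0637 V.

0.064 V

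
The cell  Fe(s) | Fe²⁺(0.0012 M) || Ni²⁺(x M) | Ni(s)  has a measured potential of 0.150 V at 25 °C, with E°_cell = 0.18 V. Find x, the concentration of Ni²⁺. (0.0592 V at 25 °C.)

From the Nernst equation, log Q = n(E° − E)/0.0592 = 2(0.18 − 0.150)/0.0592 = 1.014, so Q = 10.3.
With Q = [Fe²⁺]/[Ni²⁺] and the known concentrations, [Ni²⁺] in the denominator gives [Ni²⁺] = 1.2 × 10^-4 M.

1.2 × 10^-4 M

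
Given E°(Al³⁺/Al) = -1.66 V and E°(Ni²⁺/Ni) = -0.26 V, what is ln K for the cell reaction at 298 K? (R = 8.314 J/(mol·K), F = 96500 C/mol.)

ln K = 327.2

E°_cell = -0.26 − (-1.66) = 1.40 V, with n = 6 electrons transferred.
At equilibrium E = 0, so the Nernst equation gives ln K = nFE°/RT = (6)(96500)(1.40)/((8.314)(298)) = 327.18.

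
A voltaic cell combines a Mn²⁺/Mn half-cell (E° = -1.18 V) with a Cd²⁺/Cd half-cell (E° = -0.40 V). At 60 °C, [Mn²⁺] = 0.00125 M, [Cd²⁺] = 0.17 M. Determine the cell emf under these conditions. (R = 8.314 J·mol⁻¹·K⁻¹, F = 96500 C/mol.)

0.850 V

The Cd²⁺/Cd couple has the higher reduction potential and acts as the cathode, so E°_cell = -0.40 − (-1.18) = 0.78 V.
Balancing electrons gives n = 2; the reaction quotient is Q = [Mn²⁺]/[Cd²⁺] = 0.00735.
E = E° − (RT/nF) ln Q = 0.78 − (8.314×333)/(2×96500) × (-4.913) = 0.780 + 0.070 = 0.850 V.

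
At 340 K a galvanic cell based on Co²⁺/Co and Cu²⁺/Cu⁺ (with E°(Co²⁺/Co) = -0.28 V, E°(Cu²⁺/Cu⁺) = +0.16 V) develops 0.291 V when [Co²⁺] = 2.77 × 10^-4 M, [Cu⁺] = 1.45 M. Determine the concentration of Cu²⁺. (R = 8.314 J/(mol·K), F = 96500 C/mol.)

From the Nernst equation, ln Q = nF(E° − E)/RT = 2×96500×(0.44 − 0.291)/(8.314×340) = 10.173, so Q = 2.62 × 10^4.
With Q = [Co²⁺]·[Cu⁺]^2/[Cu²⁺]^2 and the known concentrations, [Cu²⁺]^2 in the denominator gives [Cu²⁺] = 1.5 × 10^-4 M.

1.5 × 10^-4 M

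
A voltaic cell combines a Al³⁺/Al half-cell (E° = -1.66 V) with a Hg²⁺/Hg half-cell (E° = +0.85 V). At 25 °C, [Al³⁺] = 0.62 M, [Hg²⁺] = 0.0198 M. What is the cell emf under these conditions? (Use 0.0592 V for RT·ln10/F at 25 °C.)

The Hg²⁺/Hg couple has the higher reduction potential and acts as the cathode, so E°_cell = +0.85 − (-1.66) = 2.51 V.
Balancing electrons gives n = 6; the reaction quotient is Q = [Al³⁺]^2/[Hg²⁺]^3 = 4.95 × 10^4.
At 25 °C, E = E° − (0.0592/n) log Q = 2.51 − (0.0592/6)(4.695) = 2.510 − 0.046 = 2.464 V.

2.46 V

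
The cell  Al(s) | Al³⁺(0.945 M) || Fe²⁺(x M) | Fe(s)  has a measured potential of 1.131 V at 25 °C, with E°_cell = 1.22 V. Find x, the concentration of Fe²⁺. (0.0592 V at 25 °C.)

From the Nernst equation, log Q = n(E° − E)/0.0592 = 6(1.22 − 1.131)/0.0592 = 9.020, so Q = 1.05 × 10^9.
With Q = [Al³⁺]^2/[Fe²⁺]^3 and the known concentrations, [Fe²⁺]^3 in the denominator gives [Fe²⁺] = 9.5 × 10^-4 M.

9.5 × 10^-4 M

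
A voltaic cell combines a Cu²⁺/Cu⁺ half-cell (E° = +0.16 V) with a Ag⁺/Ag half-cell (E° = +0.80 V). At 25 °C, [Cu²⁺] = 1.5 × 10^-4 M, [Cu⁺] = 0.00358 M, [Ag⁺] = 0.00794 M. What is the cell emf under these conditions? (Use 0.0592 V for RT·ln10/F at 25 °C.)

The Ag⁺/Ag couple has the higher reduction potential and acts as the cathode, so E°_cell = +0.80 − (+0.16) = 0.64 V.
Balancing electrons gives n = 1; the reaction quotient is Q = [Cu²⁺]/([Cu⁺]·[Ag⁺]) = 5.28.
At 25 °C, E = E° − (0.0592/n) log Q = 0.64 − (0.0592/1)(0.722) = 0.640 − 0.043 = 0.597 V.

0.597 V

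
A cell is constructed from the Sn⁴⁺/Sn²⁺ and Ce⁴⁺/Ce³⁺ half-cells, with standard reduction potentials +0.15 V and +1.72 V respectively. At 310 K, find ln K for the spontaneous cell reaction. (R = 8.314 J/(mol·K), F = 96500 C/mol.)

ln K = 117.6

E°_cell = +1.72 − (+0.15) = 1.57 V, with n = 2 electrons transferred.
At equilibrium E = 0, so the Nernst equation gives ln K = nFE°/RT = (2)(96500)(1.57)/((8.314)(310)) = 117.57.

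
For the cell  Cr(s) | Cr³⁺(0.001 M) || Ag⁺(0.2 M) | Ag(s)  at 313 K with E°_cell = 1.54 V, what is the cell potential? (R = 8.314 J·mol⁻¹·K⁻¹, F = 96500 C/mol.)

1.56 V

Balancing electrons gives n = 3; the reaction quotient is Q = [Cr³⁺]/[Ag⁺]^3 = 0.125.
E = E° − (RT/nF) ln Q = 1.54 − (8.314×313)/(3×96500) × (-2.079) = 1.540 + 0.019 = 1.559 V.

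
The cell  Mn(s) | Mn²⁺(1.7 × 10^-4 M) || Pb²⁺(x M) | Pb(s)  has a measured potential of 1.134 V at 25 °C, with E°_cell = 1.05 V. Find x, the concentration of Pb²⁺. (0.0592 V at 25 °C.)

From the Nernst equation, log Q = n(E° − E)/0.0592 = 2(1.05 − 1.134)/0.0592 = -2.838, so Q = 0.00145.
With Q = [Mn²⁺]/[Pb²⁺] and the known concentrations, [Pb²⁺] in the denominator gives [Pb²⁺] = 0.12 M.

0.12 M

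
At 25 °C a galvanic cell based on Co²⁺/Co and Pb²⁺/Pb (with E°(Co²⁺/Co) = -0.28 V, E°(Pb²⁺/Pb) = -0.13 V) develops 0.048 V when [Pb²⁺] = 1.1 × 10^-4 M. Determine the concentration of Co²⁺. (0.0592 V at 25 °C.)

From the Nernst equation, log Q = n(E° − E)/0.0592 = 2(0.15 − 0.048)/0.0592 = 3.446, so Q = 2790.
With Q = [Co²⁺]/[Pb²⁺] and the known concentrations, [Co²⁺] in the numerator gives [Co²⁺] = 0.31 M.

0.31 M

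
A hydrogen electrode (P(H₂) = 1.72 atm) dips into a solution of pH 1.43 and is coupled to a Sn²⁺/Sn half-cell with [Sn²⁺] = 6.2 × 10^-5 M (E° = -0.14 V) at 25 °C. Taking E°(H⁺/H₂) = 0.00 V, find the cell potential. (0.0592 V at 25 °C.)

0.17 V

The hydrogen couple is the cathode, so E°_cell = 0.14 V; n = 2.
[H⁺] = 10^(−1.43) = 0.037 M, and Q = [Sn²⁺]·P(H₂) / [H⁺]^2 = 0.0773.
E = E° − (0.0592/2) log Q = 0.14 − (0.0592/2)(-1.112) = 0.173 V.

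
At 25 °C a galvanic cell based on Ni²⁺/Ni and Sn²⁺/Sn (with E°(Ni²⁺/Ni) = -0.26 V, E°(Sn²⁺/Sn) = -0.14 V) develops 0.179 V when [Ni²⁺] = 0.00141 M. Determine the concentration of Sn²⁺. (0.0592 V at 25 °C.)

0.14 M

From the Nernst equation, log Q = n(E° − E)/0.0592 = 2(0.12 − 0.179)/0.0592 = -1.993, so Q = 0.0102.
With Q = [Ni²⁺]/[Sn²⁺] and the known concentrations, [Sn²⁺] in the denominator gives [Sn²⁺] = 0.14 M.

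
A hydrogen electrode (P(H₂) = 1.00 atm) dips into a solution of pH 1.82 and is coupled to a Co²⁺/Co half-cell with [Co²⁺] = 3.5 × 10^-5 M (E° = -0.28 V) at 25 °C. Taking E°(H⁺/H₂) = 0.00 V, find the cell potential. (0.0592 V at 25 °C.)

The hydrogen couple is the cathode, so E°_cell = 0.28 V; n = 2.
[H⁺] = 10^(−1.82) = 0.015 M, and Q = [Co²⁺]·P(H₂) / [H⁺]^2 = 0.153.
E = E° − (0.0592/2) log Q = 0.28 − (0.0592/2)(-0.816) = 0.304 V.

0.30 V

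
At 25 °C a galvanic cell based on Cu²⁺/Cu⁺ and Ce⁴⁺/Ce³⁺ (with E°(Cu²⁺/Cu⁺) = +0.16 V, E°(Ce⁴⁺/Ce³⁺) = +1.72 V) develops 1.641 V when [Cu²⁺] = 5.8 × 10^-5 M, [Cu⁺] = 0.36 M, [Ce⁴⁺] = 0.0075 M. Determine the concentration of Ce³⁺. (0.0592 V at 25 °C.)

2.0 M

From the Nernst equation, log Q = n(E° − E)/0.0592 = 1(1.56 − 1.641)/0.0592 = -1.368, so Q = 0.0428.
With Q = [Cu²⁺]·[Ce³⁺]/([Cu⁺]·[Ce⁴⁺]) and the known concentrations, [Ce³⁺] in the numerator gives [Ce³⁺] = 2.0 M.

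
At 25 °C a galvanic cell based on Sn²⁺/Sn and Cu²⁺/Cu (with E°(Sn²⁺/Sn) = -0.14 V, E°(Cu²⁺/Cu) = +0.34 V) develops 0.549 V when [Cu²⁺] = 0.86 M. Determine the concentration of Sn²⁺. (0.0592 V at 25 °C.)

From the Nernst equation, log Q = n(E° − E)/0.0592 = 2(0.48 − 0.549)/0.0592 = -2.331, so Q = 0.00467.
With Q = [Sn²⁺]/[Cu²⁺] and the known concentrations, [Sn²⁺] in the numerator gives [Sn²⁺] = 0.004 M.

0.004 M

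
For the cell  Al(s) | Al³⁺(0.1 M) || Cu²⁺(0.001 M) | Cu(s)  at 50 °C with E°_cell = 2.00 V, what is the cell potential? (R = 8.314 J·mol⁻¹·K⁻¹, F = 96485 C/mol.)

Balancing electrons gives n = 6; the reaction quotient is Q = [Al³⁺]^2/[Cu²⁺]^3 = 1 × 10^7.
E = E° − (RT/nF) ln Q = 2.00 − (8.314×323)/(6×96485) × (16.118) = 2.000 − 0.075 = 1.925 V.

1.93 V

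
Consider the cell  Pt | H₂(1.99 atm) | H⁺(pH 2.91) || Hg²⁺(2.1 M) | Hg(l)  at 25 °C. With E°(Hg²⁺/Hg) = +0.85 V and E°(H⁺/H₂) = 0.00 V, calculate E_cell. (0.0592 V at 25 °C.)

The Hg²⁺/Hg couple is the cathode, so E°_cell = 0.85 V; n = 2.
[H⁺] = 10^(−2.91) = 0.0012 M, and Q = [H⁺]^2 / ([Hg²⁺]·P(H₂)) = 3.62 × 10^-7.
E = E° − (0.0592/2) log Q = 0.85 − (0.0592/2)(-6.441) = 1.041 V.

1.04 V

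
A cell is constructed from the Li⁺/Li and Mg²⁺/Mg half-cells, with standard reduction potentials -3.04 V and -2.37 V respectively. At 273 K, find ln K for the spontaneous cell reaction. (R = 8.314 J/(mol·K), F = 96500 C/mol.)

ln K = 57.0

E°_cell = -2.37 − (-3.04) = 0.67 V, with n = 2 electrons transferred.
At equilibrium E = 0, so the Nernst equation gives ln K = nFE°/RT = (2)(96500)(0.67)/((8.314)(273)) = 56.97.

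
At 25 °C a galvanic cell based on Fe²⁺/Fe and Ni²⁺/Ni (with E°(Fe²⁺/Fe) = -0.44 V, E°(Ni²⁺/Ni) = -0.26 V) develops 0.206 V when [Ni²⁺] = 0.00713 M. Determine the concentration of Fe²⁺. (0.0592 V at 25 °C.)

From the Nernst equation, log Q = n(E° − E)/0.0592 = 2(0.18 − 0.206)/0.0592 = -0.878, so Q = 0.132.
With Q = [Fe²⁺]/[Ni²⁺] and the known concentrations, [Fe²⁺] in the numerator gives [Fe²⁺] = 9.4 × 10^-4 M.

9.4 × 10^-4 M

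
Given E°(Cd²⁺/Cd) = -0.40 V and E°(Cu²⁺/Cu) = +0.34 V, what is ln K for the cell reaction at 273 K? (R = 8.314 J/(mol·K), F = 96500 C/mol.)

ln K = 62.9

E°_cell = +0.34 − (-0.40) = 0.74 V, with n = 2 electrons transferred.
At equilibrium E = 0, so the Nernst equation gives ln K = nFE°/RT = (2)(96500)(0.74)/((8.314)(273)) = 62.92.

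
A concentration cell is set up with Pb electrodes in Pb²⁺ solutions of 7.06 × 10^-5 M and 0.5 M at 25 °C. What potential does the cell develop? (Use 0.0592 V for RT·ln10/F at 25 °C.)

Both half-cells are Pb²⁺/Pb, so E°_cell = 0. The concentrated side is the cathode; the cell reaction moves Pb²⁺ from high to low concentration with n = 2.
Q = [Pb²⁺]_dilute/[Pb²⁺]_conc = 7.06 × 10^-5/0.5 = 1.41 × 10^-4.
E = 0 − (0.0592/2) log Q = −(0.0592/2)(-3.850) = 0.1140 V.

0.11 V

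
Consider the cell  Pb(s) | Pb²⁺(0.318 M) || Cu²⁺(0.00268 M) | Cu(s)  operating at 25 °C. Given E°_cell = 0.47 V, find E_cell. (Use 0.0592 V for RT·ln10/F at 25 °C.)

Balancing electrons gives n = 2; the reaction quotient is Q = [Pb²⁺]/[Cu²⁺] = 119.
At 25 °C, E = E° − (0.0592/n) log Q = 0.47 − (0.0592/2)(2.074) = 0.470 − 0.061 = 0.409 V.

0.409 V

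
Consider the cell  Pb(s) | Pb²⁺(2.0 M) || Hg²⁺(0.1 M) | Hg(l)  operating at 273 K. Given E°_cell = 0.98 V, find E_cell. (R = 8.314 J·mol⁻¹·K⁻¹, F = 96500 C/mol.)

0.945 V

Balancing electrons gives n = 2; the reaction quotient is Q = [Pb²⁺]/[Hg²⁺] = 20.0.
E = E° − (RT/nF) ln Q = 0.98 − (8.314×273)/(2×96500) × (2.996) = 0.980 − 0.035 = 0.945 V.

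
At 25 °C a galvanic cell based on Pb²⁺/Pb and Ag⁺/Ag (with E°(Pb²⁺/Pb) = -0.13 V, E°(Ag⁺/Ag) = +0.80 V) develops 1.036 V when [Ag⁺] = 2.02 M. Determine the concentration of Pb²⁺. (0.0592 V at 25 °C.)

From the Nernst equation, log Q = n(E° − E)/0.0592 = 2(0.93 − 1.036)/0.0592 = -3.581, so Q = 2.62 × 10^-4.
With Q = [Pb²⁺]/[Ag⁺]^2 and the known concentrations, [Pb²⁺] in the numerator gives [Pb²⁺] = 0.0011 M.

0.0011 M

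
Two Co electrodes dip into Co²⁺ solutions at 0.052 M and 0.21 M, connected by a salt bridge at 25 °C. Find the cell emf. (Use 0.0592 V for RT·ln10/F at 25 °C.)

Both half-cells are Co²⁺/Co, so E°_cell = 0. The concentrated side is the cathode; the cell reaction moves Co²⁺ from high to low concentration with n = 2.
Q = [Co²⁺]_dilute/[Co²⁺]_conc = 0.052/0.21 = 0.248.
E = 0 − (0.0592/2) log Q = −(0.0592/2)(-0.606) = 0.0179 V.

0.018 V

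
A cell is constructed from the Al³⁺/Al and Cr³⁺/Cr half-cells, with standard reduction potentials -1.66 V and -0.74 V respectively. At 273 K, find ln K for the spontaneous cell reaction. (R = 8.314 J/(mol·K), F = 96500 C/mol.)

ln K = 117.3

E°_cell = -0.74 − (-1.66) = 0.92 V, with n = 3 electrons transferred.
At equilibrium E = 0, so the Nernst equation gives ln K = nFE°/RT = (3)(96500)(0.92)/((8.314)(273)) = 117.34.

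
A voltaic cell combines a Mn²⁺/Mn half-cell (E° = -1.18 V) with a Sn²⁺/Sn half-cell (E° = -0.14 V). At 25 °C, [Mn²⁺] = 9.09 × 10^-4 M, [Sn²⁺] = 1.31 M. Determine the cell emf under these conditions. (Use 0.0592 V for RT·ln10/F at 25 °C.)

1.13 V

The Sn²⁺/Sn couple has the higher reduction potential and acts as the cathode, so E°_cell = -0.14 − (-1.18) = 1.04 V.
Balancing electrons gives n = 2; the reaction quotient is Q = [Mn²⁺]/[Sn²⁺] = 6.94 × 10^-4.
At 25 °C, E = E° − (0.0592/n) log Q = 1.04 − (0.0592/2)(-3.159) = 1.040 + 0.094 = 1.134 V.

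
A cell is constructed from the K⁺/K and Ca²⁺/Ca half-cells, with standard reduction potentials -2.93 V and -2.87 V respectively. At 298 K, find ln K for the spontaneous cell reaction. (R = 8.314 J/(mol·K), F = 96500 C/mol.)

E°_cell = -2.87 − (-2.93) = 0.06 V, with n = 2 electrons transferred.
At equilibrium E = 0, so the Nernst equation gives ln K = nFE°/RT = (2)(96500)(0.06)/((8.314)(298)) = 4.67.

ln K = 4.7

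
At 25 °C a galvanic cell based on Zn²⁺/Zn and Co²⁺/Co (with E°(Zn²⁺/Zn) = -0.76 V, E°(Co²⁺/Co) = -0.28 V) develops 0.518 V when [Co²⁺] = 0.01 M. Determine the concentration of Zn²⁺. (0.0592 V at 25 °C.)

From the Nernst equation, log Q = n(E° − E)/0.0592 = 2(0.48 − 0.518)/0.0592 = -1.284, so Q = 0.0520.
With Q = [Zn²⁺]/[Co²⁺] and the known concentrations, [Zn²⁺] in the numerator gives [Zn²⁺] = 5.2 × 10^-4 M.

5.2 × 10^-4 M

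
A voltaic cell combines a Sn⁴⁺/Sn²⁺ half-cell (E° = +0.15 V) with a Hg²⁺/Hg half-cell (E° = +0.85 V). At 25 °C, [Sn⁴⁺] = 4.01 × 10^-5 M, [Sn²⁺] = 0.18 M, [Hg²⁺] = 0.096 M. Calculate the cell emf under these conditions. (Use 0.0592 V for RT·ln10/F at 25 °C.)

0.778 V

The Hg²⁺/Hg couple has the higher reduction potential and acts as the cathode, so E°_cell = +0.85 − (+0.15) = 0.70 V.
Balancing electrons gives n = 2; the reaction quotient is Q = [Sn⁴⁺]/([Sn²⁺]·[Hg²⁺]) = 0.00232.
At 25 °C, E = E° − (0.0592/n) log Q = 0.70 − (0.0592/2)(-2.634) = 0.700 + 0.078 = 0.778 V.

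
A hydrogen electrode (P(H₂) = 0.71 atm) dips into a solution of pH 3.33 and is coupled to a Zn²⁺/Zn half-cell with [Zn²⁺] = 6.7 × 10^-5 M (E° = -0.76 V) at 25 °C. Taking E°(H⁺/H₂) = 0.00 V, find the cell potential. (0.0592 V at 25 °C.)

The hydrogen couple is the cathode, so E°_cell = 0.76 V; n = 2.
[H⁺] = 10^(−3.33) = 4.7 × 10^-4 M, and Q = [Zn²⁺]·P(H₂) / [H⁺]^2 = 217.
E = E° − (0.0592/2) log Q = 0.76 − (0.0592/2)(2.337) = 0.691 V.

0.69 V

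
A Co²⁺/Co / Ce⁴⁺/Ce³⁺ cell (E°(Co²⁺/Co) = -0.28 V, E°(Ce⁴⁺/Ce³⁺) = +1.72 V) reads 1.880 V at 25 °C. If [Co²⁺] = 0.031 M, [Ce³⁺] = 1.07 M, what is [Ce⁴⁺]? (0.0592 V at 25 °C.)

From the Nernst equation, log Q = n(E° − E)/0.0592 = 2(2.00 − 1.880)/0.0592 = 4.054, so Q = 1.13 × 10^4.
With Q = [Co²⁺]·[Ce³⁺]^2/[Ce⁴⁺]^2 and the known concentrations, [Ce⁴⁺]^2 in the denominator gives [Ce⁴⁺] = 0.0018 M.

0.0018 M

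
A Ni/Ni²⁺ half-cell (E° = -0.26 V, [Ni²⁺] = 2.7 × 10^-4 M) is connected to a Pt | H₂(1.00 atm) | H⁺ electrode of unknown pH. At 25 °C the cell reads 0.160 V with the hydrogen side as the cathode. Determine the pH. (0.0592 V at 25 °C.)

E°_cell = 0.26 V and n = 2.
log Q = n(E° − E)/0.0592 = 2×(0.26 − 0.160)/0.0592 = 3.378.
With Q = [Ni²⁺]·P(H₂) / [H⁺]^2, solving for [H⁺] gives log[H⁺] = -3.474, so pH = 3.47.

pH = 3.47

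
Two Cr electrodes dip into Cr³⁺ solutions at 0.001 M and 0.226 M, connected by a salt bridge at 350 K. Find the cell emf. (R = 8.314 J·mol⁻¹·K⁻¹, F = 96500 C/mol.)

Both half-cells are Cr³⁺/Cr, so E°_cell = 0. The concentrated side is the cathode; the cell reaction moves Cr³⁺ from high to low concentration with n = 3.
Q = [Cr³⁺]_dilute/[Cr³⁺]_conc = 0.001/0.226 = 0.00442.
E = 0 − (RT/nF) ln Q = −((8.314×350)/(3×96500))(-5.421) = 0.0545 V.

0.054 V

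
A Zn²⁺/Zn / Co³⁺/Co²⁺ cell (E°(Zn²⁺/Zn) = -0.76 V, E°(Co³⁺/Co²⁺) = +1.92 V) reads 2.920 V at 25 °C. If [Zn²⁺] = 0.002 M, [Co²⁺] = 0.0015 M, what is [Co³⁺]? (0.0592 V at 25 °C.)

From the Nernst equation, log Q = n(E° − E)/0.0592 = 2(2.68 − 2.920)/0.0592 = -8.108, so Q = 7.8 × 10^-9.
With Q = [Zn²⁺]·[Co²⁺]^2/[Co³⁺]^2 and the known concentrations, [Co³⁺]^2 in the denominator gives [Co³⁺] = 0.76 M.

0.76 M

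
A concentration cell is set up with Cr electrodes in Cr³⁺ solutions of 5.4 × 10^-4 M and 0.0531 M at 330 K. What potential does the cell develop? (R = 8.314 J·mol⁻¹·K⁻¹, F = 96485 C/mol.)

0.043 V

Both half-cells are Cr³⁺/Cr, so E°_cell = 0. The concentrated side is the cathode; the cell reaction moves Cr³⁺ from high to low concentration with n = 3.
Q = [Cr³⁺]_dilute/[Cr³⁺]_conc = 5.4 × 10^-4/0.0531 = 0.0102.
E = 0 − (RT/nF) ln Q = −((8.314×330)/(3×96485))(-4.588) = 0.0435 V.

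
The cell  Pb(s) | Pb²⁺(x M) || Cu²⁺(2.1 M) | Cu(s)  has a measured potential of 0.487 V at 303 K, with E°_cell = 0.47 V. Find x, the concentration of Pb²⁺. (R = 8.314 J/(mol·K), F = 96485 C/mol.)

From the Nernst equation, ln Q = nF(E° − E)/RT = 2×96485×(0.47 − 0.487)/(8.314×303) = -1.302, so Q = 0.272.
With Q = [Pb²⁺]/[Cu²⁺] and the known concentrations, [Pb²⁺] in the numerator gives [Pb²⁺] = 0.57 M.

0.57 M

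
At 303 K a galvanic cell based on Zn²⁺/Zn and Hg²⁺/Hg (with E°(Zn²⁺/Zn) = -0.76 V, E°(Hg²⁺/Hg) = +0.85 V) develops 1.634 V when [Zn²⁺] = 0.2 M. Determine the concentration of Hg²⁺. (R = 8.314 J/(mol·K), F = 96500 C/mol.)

From the Nernst equation, ln Q = nF(E° − E)/RT = 2×96500×(1.61 − 1.634)/(8.314×303) = -1.839, so Q = 0.159.
With Q = [Zn²⁺]/[Hg²⁺] and the known concentrations, [Hg²⁺] in the denominator gives [Hg²⁺] = 1.3 M.

1.3 M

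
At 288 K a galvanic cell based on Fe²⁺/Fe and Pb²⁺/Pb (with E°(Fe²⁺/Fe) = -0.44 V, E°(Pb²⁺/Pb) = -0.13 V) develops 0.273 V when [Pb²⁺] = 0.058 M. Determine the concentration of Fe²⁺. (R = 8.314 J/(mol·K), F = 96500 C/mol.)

From the Nernst equation, ln Q = nF(E° − E)/RT = 2×96500×(0.31 − 0.273)/(8.314×288) = 2.982, so Q = 19.7.
With Q = [Fe²⁺]/[Pb²⁺] and the known concentrations, [Fe²⁺] in the numerator gives [Fe²⁺] = 1.1 M.

1.1 M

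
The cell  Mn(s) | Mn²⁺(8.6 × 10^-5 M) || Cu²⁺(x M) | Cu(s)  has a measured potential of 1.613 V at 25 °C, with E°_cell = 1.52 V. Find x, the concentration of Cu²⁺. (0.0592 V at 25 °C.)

0.12 M

From the Nernst equation, log Q = n(E° − E)/0.0592 = 2(1.52 − 1.613)/0.0592 = -3.142, so Q = 7.21 × 10^-4.
With Q = [Mn²⁺]/[Cu²⁺] and the known concentrations, [Cu²⁺] in the denominator gives [Cu²⁺] = 0.12 M.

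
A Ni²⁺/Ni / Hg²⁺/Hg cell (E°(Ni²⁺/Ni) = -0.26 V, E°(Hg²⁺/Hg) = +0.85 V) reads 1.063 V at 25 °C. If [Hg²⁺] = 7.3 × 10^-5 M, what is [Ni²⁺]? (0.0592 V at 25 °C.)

From the Nernst equation, log Q = n(E° − E)/0.0592 = 2(1.11 − 1.063)/0.0592 = 1.588, so Q = 38.7.
With Q = [Ni²⁺]/[Hg²⁺] and the known concentrations, [Ni²⁺] in the numerator gives [Ni²⁺] = 0.0028 M.

0.0028 M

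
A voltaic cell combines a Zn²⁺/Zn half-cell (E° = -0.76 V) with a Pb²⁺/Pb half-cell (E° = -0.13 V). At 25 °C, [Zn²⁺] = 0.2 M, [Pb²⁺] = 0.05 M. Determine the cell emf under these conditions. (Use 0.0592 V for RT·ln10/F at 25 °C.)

0.612 V

The Pb²⁺/Pb couple has the higher reduction potential and acts as the cathode, so E°_cell = -0.13 − (-0.76) = 0.63 V.
Balancing electrons gives n = 2; the reaction quotient is Q = [Zn²⁺]/[Pb²⁺] = 4.00.
At 25 °C, E = E° − (0.0592/n) log Q = 0.63 − (0.0592/2)(0.602) = 0.630 − 0.018 = 0.612 V.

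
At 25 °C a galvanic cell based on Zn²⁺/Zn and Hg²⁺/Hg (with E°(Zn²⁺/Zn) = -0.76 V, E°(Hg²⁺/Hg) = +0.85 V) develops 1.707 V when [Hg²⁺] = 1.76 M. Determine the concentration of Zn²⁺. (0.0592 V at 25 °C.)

From the Nernst equation, log Q = n(E° − E)/0.0592 = 2(1.61 − 1.707)/0.0592 = -3.277, so Q = 5.28 × 10^-4.
With Q = [Zn²⁺]/[Hg²⁺] and the known concentrations, [Zn²⁺] in the numerator gives [Zn²⁺] = 9.3 × 10^-4 M.

9.3 × 10^-4 M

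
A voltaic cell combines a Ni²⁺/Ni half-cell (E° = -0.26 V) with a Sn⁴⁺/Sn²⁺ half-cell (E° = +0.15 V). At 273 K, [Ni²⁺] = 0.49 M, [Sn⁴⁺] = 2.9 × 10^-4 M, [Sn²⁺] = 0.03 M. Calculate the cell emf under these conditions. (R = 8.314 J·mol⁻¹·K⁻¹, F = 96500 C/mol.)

The Sn⁴⁺/Sn²⁺ couple has the higher reduction potential and acts as the cathode, so E°_cell = +0.15 − (-0.26) = 0.41 V.
Balancing electrons gives n = 2; the reaction quotient is Q = [Ni²⁺]·[Sn²⁺]/[Sn⁴⁺] = 50.7.
E = E° − (RT/nF) ln Q = 0.41 − (8.314×273)/(2×96500) × (3.926) = 0.410 − 0.046 = 0.364 V.

0.364 V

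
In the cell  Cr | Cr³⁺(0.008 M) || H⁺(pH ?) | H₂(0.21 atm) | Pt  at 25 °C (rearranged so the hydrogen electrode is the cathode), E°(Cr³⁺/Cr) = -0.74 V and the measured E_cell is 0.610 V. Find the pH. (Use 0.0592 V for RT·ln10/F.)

pH = 3.23

E°_cell = 0.74 V and n = 6.
log Q = n(E° − E)/0.0592 = 6×(0.74 − 0.610)/0.0592 = 13.176.
With Q = [Cr³⁺]^2·P(H₂)^3 / [H⁺]^6, solving for [H⁺] gives log[H⁺] = -3.234, so pH = 3.23.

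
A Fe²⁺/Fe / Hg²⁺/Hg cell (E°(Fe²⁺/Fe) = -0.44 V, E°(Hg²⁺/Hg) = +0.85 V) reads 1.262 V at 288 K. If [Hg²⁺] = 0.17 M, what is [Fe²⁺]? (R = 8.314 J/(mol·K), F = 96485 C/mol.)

1.6 M

From the Nernst equation, ln Q = nF(E° − E)/RT = 2×96485×(1.29 − 1.262)/(8.314×288) = 2.257, so Q = 9.55.
With Q = [Fe²⁺]/[Hg²⁺] and the known concentrations, [Fe²⁺] in the numerator gives [Fe²⁺] = 1.6 M.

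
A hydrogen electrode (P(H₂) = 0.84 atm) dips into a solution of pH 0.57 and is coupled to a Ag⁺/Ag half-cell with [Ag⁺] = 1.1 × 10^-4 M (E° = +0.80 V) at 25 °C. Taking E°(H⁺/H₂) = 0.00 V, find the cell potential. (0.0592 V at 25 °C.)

The Ag⁺/Ag couple is the cathode, so E°_cell = 0.80 V; n = 2.
[H⁺] = 10^(−0.57) = 0.27 M, and Q = [H⁺]^2 / ([Ag⁺]^2·P(H₂)) = 7.13 × 10^6.
E = E° − (0.0592/2) log Q = 0.80 − (0.0592/2)(6.853) = 0.597 V.

0.60 V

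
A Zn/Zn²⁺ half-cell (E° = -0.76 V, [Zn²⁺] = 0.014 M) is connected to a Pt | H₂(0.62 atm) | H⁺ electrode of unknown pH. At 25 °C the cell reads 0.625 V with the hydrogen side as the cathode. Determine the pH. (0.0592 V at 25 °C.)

E°_cell = 0.76 V and n = 2.
log Q = n(E° − E)/0.0592 = 2×(0.76 − 0.625)/0.0592 = 4.561.
With Q = [Zn²⁺]·P(H₂) / [H⁺]^2, solving for [H⁺] gives log[H⁺] = -3.311, so pH = 3.31.

pH = 3.31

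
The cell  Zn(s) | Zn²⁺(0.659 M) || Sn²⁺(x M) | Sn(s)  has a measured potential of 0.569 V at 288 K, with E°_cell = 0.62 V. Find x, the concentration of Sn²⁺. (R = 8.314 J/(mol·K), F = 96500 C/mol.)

0.011 M

From the Nernst equation, ln Q = nF(E° − E)/RT = 2×96500×(0.62 − 0.569)/(8.314×288) = 4.111, so Q = 61.0.
With Q = [Zn²⁺]/[Sn²⁺] and the known concentrations, [Sn²⁺] in the denominator gives [Sn²⁺] = 0.011 M.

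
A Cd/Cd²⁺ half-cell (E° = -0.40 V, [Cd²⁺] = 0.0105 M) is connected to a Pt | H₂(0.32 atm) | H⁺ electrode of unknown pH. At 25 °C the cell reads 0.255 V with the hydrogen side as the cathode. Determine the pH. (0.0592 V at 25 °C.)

E°_cell = 0.40 V and n = 2.
log Q = n(E° − E)/0.0592 = 2×(0.40 − 0.255)/0.0592 = 4.899.
With Q = [Cd²⁺]·P(H₂) / [H⁺]^2, solving for [H⁺] gives log[H⁺] = -3.686, so pH = 3.69.

pH = 3.69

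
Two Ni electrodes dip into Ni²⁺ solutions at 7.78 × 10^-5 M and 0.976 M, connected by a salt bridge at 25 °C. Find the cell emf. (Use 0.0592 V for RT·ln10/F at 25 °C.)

0.12 V

Both half-cells are Ni²⁺/Ni, so E°_cell = 0. The concentrated side is the cathode; the cell reaction moves Ni²⁺ from high to low concentration with n = 2.
Q = [Ni²⁺]_dilute/[Ni²⁺]_conc = 7.78 × 10^-5/0.976 = 7.97 × 10^-5.
E = 0 − (0.0592/2) log Q = −(0.0592/2)(-4.098) = 0.1213 V.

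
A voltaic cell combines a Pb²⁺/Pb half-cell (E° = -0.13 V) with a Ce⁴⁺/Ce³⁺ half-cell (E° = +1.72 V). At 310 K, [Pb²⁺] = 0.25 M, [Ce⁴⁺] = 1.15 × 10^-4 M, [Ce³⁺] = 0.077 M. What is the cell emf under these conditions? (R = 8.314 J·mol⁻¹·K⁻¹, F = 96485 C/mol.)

1.69 V

The Ce⁴⁺/Ce³⁺ couple has the higher reduction potential and acts as the cathode, so E°_cell = +1.72 − (-0.13) = 1.85 V.
Balancing electrons gives n = 2; the reaction quotient is Q = [Pb²⁺]·[Ce³⁺]^2/[Ce⁴⁺]^2 = 1.12 × 10^5.
E = E° − (RT/nF) ln Q = 1.85 − (8.314×310)/(2×96485) × (11.627) = 1.850 − 0.155 = 1.695 V.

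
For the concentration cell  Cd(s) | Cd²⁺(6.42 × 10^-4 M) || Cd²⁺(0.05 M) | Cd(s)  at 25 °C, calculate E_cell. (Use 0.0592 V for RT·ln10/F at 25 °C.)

Both half-cells are Cd²⁺/Cd, so E°_cell = 0. The concentrated side is the cathode; the cell reaction moves Cd²⁺ from high to low concentration with n = 2.
Q = [Cd²⁺]_dilute/[Cd²⁺]_conc = 6.42 × 10^-4/0.05 = 0.0128.
E = 0 − (0.0592/2) log Q = −(0.0592/2)(-1.891) = 0.0560 V.

0.056 V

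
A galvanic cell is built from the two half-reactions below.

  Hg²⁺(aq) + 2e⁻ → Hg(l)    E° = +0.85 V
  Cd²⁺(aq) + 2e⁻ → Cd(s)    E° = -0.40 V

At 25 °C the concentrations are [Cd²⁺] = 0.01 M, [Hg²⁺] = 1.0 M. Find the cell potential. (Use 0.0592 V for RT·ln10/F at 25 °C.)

1.31 V

The Hg²⁺/Hg couple has the higher reduction potential and acts as the cathode, so E°_cell = +0.85 − (-0.40) = 1.25 V.
Balancing electrons gives n = 2; the reaction quotient is Q = [Cd²⁺]/[Hg²⁺] = 0.0100.
At 25 °C, E = E° − (0.0592/n) log Q = 1.25 − (0.0592/2)(-2.000) = 1.250 + 0.059 = 1.309 V.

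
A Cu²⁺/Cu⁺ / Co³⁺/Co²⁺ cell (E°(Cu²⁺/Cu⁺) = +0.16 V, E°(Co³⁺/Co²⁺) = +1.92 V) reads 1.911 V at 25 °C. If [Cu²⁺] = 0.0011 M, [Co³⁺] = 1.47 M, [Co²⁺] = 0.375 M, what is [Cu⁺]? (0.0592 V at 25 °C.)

0.1 M

From the Nernst equation, log Q = n(E° − E)/0.0592 = 1(1.76 − 1.911)/0.0592 = -2.551, so Q = 0.00281.
With Q = [Cu²⁺]·[Co²⁺]/([Cu⁺]·[Co³⁺]) and the known concentrations, [Cu⁺] in the denominator gives [Cu⁺] = 0.1 M.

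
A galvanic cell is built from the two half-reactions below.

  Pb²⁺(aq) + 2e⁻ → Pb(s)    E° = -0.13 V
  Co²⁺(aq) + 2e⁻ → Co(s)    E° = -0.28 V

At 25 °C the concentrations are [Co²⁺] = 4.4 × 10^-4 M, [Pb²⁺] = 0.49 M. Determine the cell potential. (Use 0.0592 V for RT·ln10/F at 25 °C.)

0.240 V

The Pb²⁺/Pb couple has the higher reduction potential and acts as the cathode, so E°_cell = -0.13 − (-0.28) = 0.15 V.
Balancing electrons gives n = 2; the reaction quotient is Q = [Co²⁺]/[Pb²⁺] = 8.98 × 10^-4.
At 25 °C, E = E° − (0.0592/n) log Q = 0.15 − (0.0592/2)(-3.047) = 0.150 + 0.090 = 0.240 V.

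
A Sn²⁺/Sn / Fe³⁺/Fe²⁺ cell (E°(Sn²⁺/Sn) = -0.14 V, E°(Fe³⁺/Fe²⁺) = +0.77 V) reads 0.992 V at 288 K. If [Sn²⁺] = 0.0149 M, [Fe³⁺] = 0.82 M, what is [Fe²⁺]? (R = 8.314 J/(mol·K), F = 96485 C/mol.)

0.25 M

From the Nernst equation, ln Q = nF(E° − E)/RT = 2×96485×(0.91 − 0.992)/(8.314×288) = -6.608, so Q = 0.00135.
With Q = [Sn²⁺]·[Fe²⁺]^2/[Fe³⁺]^2 and the known concentrations, [Fe²⁺]^2 in the numerator gives [Fe²⁺] = 0.25 M.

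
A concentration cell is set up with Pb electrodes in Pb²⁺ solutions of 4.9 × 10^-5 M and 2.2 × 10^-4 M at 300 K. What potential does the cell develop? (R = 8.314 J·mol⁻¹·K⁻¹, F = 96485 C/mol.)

0.019 V

Both half-cells are Pb²⁺/Pb, so E°_cell = 0. The concentrated side is the cathode; the cell reaction moves Pb²⁺ from high to low concentration with n = 2.
Q = [Pb²⁺]_dilute/[Pb²⁺]_conc = 4.9 × 10^-5/2.2 × 10^-4 = 0.223.
E = 0 − (RT/nF) ln Q = −((8.314×300)/(2×96485))(-1.502) = 0.0194 V.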